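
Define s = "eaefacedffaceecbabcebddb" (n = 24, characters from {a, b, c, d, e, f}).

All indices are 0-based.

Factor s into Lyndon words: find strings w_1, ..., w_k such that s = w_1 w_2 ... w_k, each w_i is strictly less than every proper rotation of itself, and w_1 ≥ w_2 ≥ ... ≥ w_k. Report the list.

["e", "aef", "acedffaceecb", "abcebddb"]

emit factor 1: 'e' (i=0, period=1)
emit factor 2: 'aef' (i=1, period=3)
emit factor 3: 'acedffaceecb' (i=4, period=12)
emit factor 4: 'abcebddb' (i=16, period=8)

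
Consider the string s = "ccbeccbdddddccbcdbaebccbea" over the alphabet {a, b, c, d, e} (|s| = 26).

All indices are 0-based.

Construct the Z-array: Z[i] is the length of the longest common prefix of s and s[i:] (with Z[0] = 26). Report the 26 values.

[26, 1, 0, 0, 3, 1, 0, 0, 0, 0, 0, 0, 3, 1, 0, 1, 0, 0, 0, 0, 0, 4, 1, 0, 0, 0]

Z[0]=26
i=1: outside box; Z[1]=1 scan→box=[1,2)
i=2: outside box; Z[2]=0
i=3: outside box; Z[3]=0
i=4: outside box; Z[4]=3 scan→box=[4,7)
i=5: min(r-i=2, Z[1]=1)=1; Z[5]=1
i=6: min(r-i=1, Z[2]=0)=0; Z[6]=0
i=7: outside box; Z[7]=0
i=8: outside box; Z[8]=0
i=9: outside box; Z[9]=0
i=10: outside box; Z[10]=0
i=11: outside box; Z[11]=0
i=12: outside box; Z[12]=3 scan→box=[12,15)
i=13: min(r-i=2, Z[1]=1)=1; Z[13]=1
i=14: min(r-i=1, Z[2]=0)=0; Z[14]=0
i=15: outside box; Z[15]=1 scan→box=[15,16)
i=16: outside box; Z[16]=0
i=17: outside box; Z[17]=0
i=18: outside box; Z[18]=0
i=19: outside box; Z[19]=0
i=20: outside box; Z[20]=0
i=21: outside box; Z[21]=4 scan→box=[21,25)
i=22: min(r-i=3, Z[1]=1)=1; Z[22]=1
i=23: min(r-i=2, Z[2]=0)=0; Z[23]=0
i=24: min(r-i=1, Z[3]=0)=0; Z[24]=0
i=25: outside box; Z[25]=0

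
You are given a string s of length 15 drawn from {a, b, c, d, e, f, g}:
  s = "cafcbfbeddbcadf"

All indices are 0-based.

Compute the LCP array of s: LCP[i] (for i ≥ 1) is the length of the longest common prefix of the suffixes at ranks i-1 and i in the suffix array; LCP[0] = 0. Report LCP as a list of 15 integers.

[0, 1, 0, 1, 1, 0, 2, 1, 0, 1, 1, 0, 0, 1, 1]

rank→(start, suffix):
  0 → (12, 'adf')
  1 → (1, 'afcbfbeddbcadf')
  2 → (10, 'bcadf')
  3 → (6, 'beddbcadf')
  4 → (4, 'bfbeddbcadf')
  5 → (11, 'cadf')
  6 → (0, 'cafcbfbeddbcadf')
  7 → (3, 'cbfbeddbcadf')
  8 → (9, 'dbcadf')
  9 → (8, 'ddbcadf')
  10 → (13, 'df')
  11 → (7, 'eddbcadf')
  12 → (14, 'f')
  13 → (5, 'fbeddbcadf')
  14 → (2, 'fcbfbeddbcadf')

SA = [12, 1, 10, 6, 4, 11, 0, 3, 9, 8, 13, 7, 14, 5, 2]
[i] adj suffixes → lcp
  [1] 12/1 → 1 ('a')
  [2] 1/10 → 0 ('')
  [3] 10/6 → 1 ('b')
  [4] 6/4 → 1 ('b')
  [5] 4/11 → 0 ('')
  [6] 11/0 → 2 ('ca')
  [7] 0/3 → 1 ('c')
  [8] 3/9 → 0 ('')
  [9] 9/8 → 1 ('d')
  [10] 8/13 → 1 ('d')
  [11] 13/7 → 0 ('')
  [12] 7/14 → 0 ('')
  [13] 14/5 → 1 ('f')
  [14] 5/2 → 1 ('f')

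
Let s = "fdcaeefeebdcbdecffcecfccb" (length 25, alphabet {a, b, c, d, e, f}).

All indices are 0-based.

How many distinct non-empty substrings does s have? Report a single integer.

rank | idx | suffix
   0 |   3 | aeefeebdcbdecffcecfccb
   1 |  24 | b
   2 |   9 | bdcbdecffcecfccb
   3 |  12 | bdecffcecfccb
   4 |   2 | caeefeebdcbdecffcecfccb
   5 |  23 | cb
   6 |  11 | cbdecffcecfccb
   7 |  22 | ccb
   8 |  18 | cecfccb
   9 |  20 | cfccb
  10 |  15 | cffcecfccb
  11 |   1 | dcaeefeebdcbdecffcecfccb
  12 |  10 | dcbdecffcecfccb
  13 |  13 | decffcecfccb
  14 |   8 | ebdcbdecffcecfccb
  15 |  19 | ecfccb
  16 |  14 | ecffcecfccb
  17 |   7 | eebdcbdecffcecfccb
  18 |   4 | eefeebdcbdecffcecfccb
  19 |   5 | efeebdcbdecffcecfccb
  20 |  21 | fccb
  21 |  17 | fcecfccb
  22 |   0 | fdcaeefeebdcbdecffcecfccb
  23 |   6 | feebdcbdecffcecfccb
  24 |  16 | ffcecfccb

SA = [3, 24, 9, 12, 2, 23, 11, 22, 18, 20, 15, 1, 10, 13, 8, 19, 14, 7, 4, 5, 21, 17, 0, 6, 16]
i: (SA[i-1],SA[i]) lcp shared
  1: (3,24) 0 ''
  2: (24,9) 1 'b'
  3: (9,12) 2 'bd'
  4: (12,2) 0 ''
  5: (2,23) 1 'c'
  6: (23,11) 2 'cb'
  7: (11,22) 1 'c'
  8: (22,18) 1 'c'
  9: (18,20) 1 'c'
  10: (20,15) 2 'cf'
  11: (15,1) 0 ''
  12: (1,10) 2 'dc'
  13: (10,13) 1 'd'
  14: (13,8) 0 ''
  15: (8,19) 1 'e'
  16: (19,14) 3 'ecf'
  17: (14,7) 1 'e'
  18: (7,4) 2 'ee'
  19: (4,5) 1 'e'
  20: (5,21) 0 ''
  21: (21,17) 2 'fc'
  22: (17,0) 1 'f'
  23: (0,6) 1 'f'
  24: (6,16) 1 'f'

n(n+1)/2 = 25·26/2 = 325
Σ LCP = 0 + 0 + 1 + 2 + 0 + 1 + 2 + 1 + 1 + 1 + 2 + 0 + 2 + 1 + 0 + 1 + 3 + 1 + 2 + 1 + 0 + 2 + 1 + 1 + 1 = 27
distinct = 325 − 27 = 298

298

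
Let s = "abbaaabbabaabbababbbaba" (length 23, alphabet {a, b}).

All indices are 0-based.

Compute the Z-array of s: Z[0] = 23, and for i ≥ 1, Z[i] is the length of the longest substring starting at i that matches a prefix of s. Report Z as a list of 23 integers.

[23, 0, 0, 1, 1, 4, 0, 0, 2, 0, 1, 4, 0, 0, 2, 0, 3, 0, 0, 0, 2, 0, 1]

Z[0]=23
i=1: i≥r, start 0; Z[1]=0
i=2: i≥r, start 0; Z[2]=0
i=3: i≥r, start 0; Z[3]=1 grow→box=[3,4)
i=4: i≥r, start 0; Z[4]=1 grow→box=[4,5)
i=5: i≥r, start 0; Z[5]=4 grow→box=[5,9)
i=6: min(r-i=3, Z[1]=0)=0; Z[6]=0
i=7: min(r-i=2, Z[2]=0)=0; Z[7]=0
i=8: min(r-i=1, Z[3]=1)=1; Z[8]=2 grow→box=[8,10)
i=9: min(r-i=1, Z[1]=0)=0; Z[9]=0
i=10: i≥r, start 0; Z[10]=1 grow→box=[10,11)
i=11: i≥r, start 0; Z[11]=4 grow→box=[11,15)
i=12: min(r-i=3, Z[1]=0)=0; Z[12]=0
i=13: min(r-i=2, Z[2]=0)=0; Z[13]=0
i=14: min(r-i=1, Z[3]=1)=1; Z[14]=2 grow→box=[14,16)
i=15: min(r-i=1, Z[1]=0)=0; Z[15]=0
i=16: i≥r, start 0; Z[16]=3 grow→box=[16,19)
i=17: min(r-i=2, Z[1]=0)=0; Z[17]=0
i=18: min(r-i=1, Z[2]=0)=0; Z[18]=0
i=19: i≥r, start 0; Z[19]=0
i=20: i≥r, start 0; Z[20]=2 grow→box=[20,22)
i=21: min(r-i=1, Z[1]=0)=0; Z[21]=0
i=22: i≥r, start 0; Z[22]=1 grow→box=[22,23)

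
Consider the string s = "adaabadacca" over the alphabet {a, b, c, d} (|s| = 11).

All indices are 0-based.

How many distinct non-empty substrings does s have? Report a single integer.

sorted suffixes:
  #0 SA[0]=10  'a'
  #1 SA[1]=2  'aabadacca'
  #2 SA[2]=3  'abadacca'
  #3 SA[3]=7  'acca'
  #4 SA[4]=0  'adaabadacca'
  #5 SA[5]=5  'adacca'
  #6 SA[6]=4  'badacca'
  #7 SA[7]=9  'ca'
  #8 SA[8]=8  'cca'
  #9 SA[9]=1  'daabadacca'
  #10 SA[10]=6  'dacca'

SA = [10, 2, 3, 7, 0, 5, 4, 9, 8, 1, 6]
[i] adj suffixes → lcp
  [1] 10/2 → 1 ('a')
  [2] 2/3 → 1 ('a')
  [3] 3/7 → 1 ('a')
  [4] 7/0 → 1 ('a')
  [5] 0/5 → 3 ('ada')
  [6] 5/4 → 0 ('')
  [7] 4/9 → 0 ('')
  [8] 9/8 → 1 ('c')
  [9] 8/1 → 0 ('')
  [10] 1/6 → 2 ('da')

n(n+1)/2 = 11·12/2 = 66
Σ LCP = 0 + 1 + 1 + 1 + 1 + 3 + 0 + 0 + 1 + 0 + 2 = 10
distinct = 66 − 10 = 56

56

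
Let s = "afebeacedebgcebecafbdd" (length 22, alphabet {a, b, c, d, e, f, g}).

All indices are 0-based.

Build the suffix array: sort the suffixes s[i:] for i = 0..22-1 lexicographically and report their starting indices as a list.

sorted suffixes:
  #0 SA[0]=5  'acedebgcebecafbdd'
  #1 SA[1]=17  'afbdd'
  #2 SA[2]=0  'afebeacedebgcebecafbdd'
  #3 SA[3]=19  'bdd'
  #4 SA[4]=3  'beacedebgcebecafbdd'
  #5 SA[5]=14  'becafbdd'
  #6 SA[6]=10  'bgcebecafbdd'
  #7 SA[7]=16  'cafbdd'
  #8 SA[8]=12  'cebecafbdd'
  #9 SA[9]=6  'cedebgcebecafbdd'
  #10 SA[10]=21  'd'
  #11 SA[11]=20  'dd'
  #12 SA[12]=8  'debgcebecafbdd'
  #13 SA[13]=4  'eacedebgcebecafbdd'
  #14 SA[14]=2  'ebeacedebgcebecafbdd'
  #15 SA[15]=13  'ebecafbdd'
  #16 SA[16]=9  'ebgcebecafbdd'
  #17 SA[17]=15  'ecafbdd'
  #18 SA[18]=7  'edebgcebecafbdd'
  #19 SA[19]=18  'fbdd'
  #20 SA[20]=1  'febeacedebgcebecafbdd'
  #21 SA[21]=11  'gcebecafbdd'

[5, 17, 0, 19, 3, 14, 10, 16, 12, 6, 21, 20, 8, 4, 2, 13, 9, 15, 7, 18, 1, 11]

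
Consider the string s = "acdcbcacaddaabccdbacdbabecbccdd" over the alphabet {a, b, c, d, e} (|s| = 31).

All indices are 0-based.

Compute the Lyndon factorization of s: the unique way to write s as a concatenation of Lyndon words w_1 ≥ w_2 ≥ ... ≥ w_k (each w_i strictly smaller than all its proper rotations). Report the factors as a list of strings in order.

["acdcbc", "acadd", "aabccdbacdbabecbccdd"]

emit factor 1: 'acdcbc' (i=0, period=6)
emit factor 2: 'acadd' (i=6, period=5)
emit factor 3: 'aabccdbacdbabecbccdd' (i=11, period=20)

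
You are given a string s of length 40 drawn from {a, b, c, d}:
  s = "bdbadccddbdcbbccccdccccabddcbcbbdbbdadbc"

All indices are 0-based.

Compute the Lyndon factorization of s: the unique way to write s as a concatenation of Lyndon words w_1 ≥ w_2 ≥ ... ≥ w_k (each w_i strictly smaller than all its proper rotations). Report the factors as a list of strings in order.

emit factor 1: 'bd' (i=0, period=2)
emit factor 2: 'b' (i=2, period=1)
emit factor 3: 'adccddbdcbbccccdcccc' (i=3, period=20)
emit factor 4: 'abddcbcbbdbbdadbc' (i=23, period=17)

["bd", "b", "adccddbdcbbccccdcccc", "abddcbcbbdbbdadbc"]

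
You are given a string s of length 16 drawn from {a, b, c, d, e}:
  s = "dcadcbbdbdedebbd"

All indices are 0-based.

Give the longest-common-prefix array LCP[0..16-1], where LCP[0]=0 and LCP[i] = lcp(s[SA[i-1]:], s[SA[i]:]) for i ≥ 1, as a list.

[0, 0, 3, 1, 2, 2, 0, 1, 0, 1, 1, 2, 1, 2, 0, 1]

sorted suffixes:
  #0 SA[0]=2  'adcbbdbdedebbd'
  #1 SA[1]=13  'bbd'
  #2 SA[2]=5  'bbdbdedebbd'
  #3 SA[3]=14  'bd'
  #4 SA[4]=6  'bdbdedebbd'
  #5 SA[5]=8  'bdedebbd'
  #6 SA[6]=1  'cadcbbdbdedebbd'
  #7 SA[7]=4  'cbbdbdedebbd'
  #8 SA[8]=15  'd'
  #9 SA[9]=7  'dbdedebbd'
  #10 SA[10]=0  'dcadcbbdbdedebbd'
  #11 SA[11]=3  'dcbbdbdedebbd'
  #12 SA[12]=11  'debbd'
  #13 SA[13]=9  'dedebbd'
  #14 SA[14]=12  'ebbd'
  #15 SA[15]=10  'edebbd'

SA = [2, 13, 5, 14, 6, 8, 1, 4, 15, 7, 0, 3, 11, 9, 12, 10]
i: (SA[i-1],SA[i]) lcp shared
  1: (2,13) 0 ''
  2: (13,5) 3 'bbd'
  3: (5,14) 1 'b'
  4: (14,6) 2 'bd'
  5: (6,8) 2 'bd'
  6: (8,1) 0 ''
  7: (1,4) 1 'c'
  8: (4,15) 0 ''
  9: (15,7) 1 'd'
  10: (7,0) 1 'd'
  11: (0,3) 2 'dc'
  12: (3,11) 1 'd'
  13: (11,9) 2 'de'
  14: (9,12) 0 ''
  15: (12,10) 1 'e'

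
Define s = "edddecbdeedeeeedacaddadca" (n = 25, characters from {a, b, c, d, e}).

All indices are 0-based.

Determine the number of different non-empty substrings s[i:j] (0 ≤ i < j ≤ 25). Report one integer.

sorted suffixes:
  #0 SA[0]=24  'a'
  #1 SA[1]=16  'acaddadca'
  #2 SA[2]=21  'adca'
  #3 SA[3]=18  'addadca'
  #4 SA[4]=6  'bdeedeeeedacaddadca'
  #5 SA[5]=23  'ca'
  #6 SA[6]=17  'caddadca'
  #7 SA[7]=5  'cbdeedeeeedacaddadca'
  #8 SA[8]=15  'dacaddadca'
  #9 SA[9]=20  'dadca'
  #10 SA[10]=22  'dca'
  #11 SA[11]=19  'ddadca'
  #12 SA[12]=1  'dddecbdeedeeeedacaddadca'
  #13 SA[13]=2  'ddecbdeedeeeedacaddadca'
  #14 SA[14]=3  'decbdeedeeeedacaddadca'
  #15 SA[15]=7  'deedeeeedacaddadca'
  #16 SA[16]=10  'deeeedacaddadca'
  #17 SA[17]=4  'ecbdeedeeeedacaddadca'
  #18 SA[18]=14  'edacaddadca'
  #19 SA[19]=0  'edddecbdeedeeeedacaddadca'
  #20 SA[20]=9  'edeeeedacaddadca'
  #21 SA[21]=13  'eedacaddadca'
  #22 SA[22]=8  'eedeeeedacaddadca'
  #23 SA[23]=12  'eeedacaddadca'
  #24 SA[24]=11  'eeeedacaddadca'

SA = [24, 16, 21, 18, 6, 23, 17, 5, 15, 20, 22, 19, 1, 2, 3, 7, 10, 4, 14, 0, 9, 13, 8, 12, 11]
[i] adj suffixes → lcp
  [1] 24/16 → 1 ('a')
  [2] 16/21 → 1 ('a')
  [3] 21/18 → 2 ('ad')
  [4] 18/6 → 0 ('')
  [5] 6/23 → 0 ('')
  [6] 23/17 → 2 ('ca')
  [7] 17/5 → 1 ('c')
  [8] 5/15 → 0 ('')
  [9] 15/20 → 2 ('da')
  [10] 20/22 → 1 ('d')
  [11] 22/19 → 1 ('d')
  [12] 19/1 → 2 ('dd')
  [13] 1/2 → 2 ('dd')
  [14] 2/3 → 1 ('d')
  [15] 3/7 → 2 ('de')
  [16] 7/10 → 3 ('dee')
  [17] 10/4 → 0 ('')
  [18] 4/14 → 1 ('e')
  [19] 14/0 → 2 ('ed')
  [20] 0/9 → 2 ('ed')
  [21] 9/13 → 1 ('e')
  [22] 13/8 → 3 ('eed')
  [23] 8/12 → 2 ('ee')
  [24] 12/11 → 3 ('eee')

n(n+1)/2 = 25·26/2 = 325
Σ LCP = 0 + 1 + 1 + 2 + 0 + 0 + 2 + 1 + 0 + 2 + 1 + 1 + 2 + 2 + 1 + 2 + 3 + 0 + 1 + 2 + 2 + 1 + 3 + 2 + 3 = 35
distinct = 325 − 35 = 290

290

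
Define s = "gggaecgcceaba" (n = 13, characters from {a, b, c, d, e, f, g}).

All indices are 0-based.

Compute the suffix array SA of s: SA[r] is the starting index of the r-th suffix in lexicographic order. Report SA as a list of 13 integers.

[12, 10, 3, 11, 7, 8, 5, 9, 4, 2, 6, 1, 0]

rank→(start, suffix):
  0 → (12, 'a')
  1 → (10, 'aba')
  2 → (3, 'aecgcceaba')
  3 → (11, 'ba')
  4 → (7, 'cceaba')
  5 → (8, 'ceaba')
  6 → (5, 'cgcceaba')
  7 → (9, 'eaba')
  8 → (4, 'ecgcceaba')
  9 → (2, 'gaecgcceaba')
  10 → (6, 'gcceaba')
  11 → (1, 'ggaecgcceaba')
  12 → (0, 'gggaecgcceaba')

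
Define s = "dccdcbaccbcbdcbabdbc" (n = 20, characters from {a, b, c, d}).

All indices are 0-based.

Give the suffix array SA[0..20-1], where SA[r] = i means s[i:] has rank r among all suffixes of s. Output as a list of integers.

[15, 6, 14, 5, 18, 9, 16, 11, 19, 13, 4, 8, 10, 7, 1, 2, 17, 12, 3, 0]

sorted suffixes:
  #0 SA[0]=15  'abdbc'
  #1 SA[1]=6  'accbcbdcbabdbc'
  #2 SA[2]=14  'babdbc'
  #3 SA[3]=5  'baccbcbdcbabdbc'
  #4 SA[4]=18  'bc'
  #5 SA[5]=9  'bcbdcbabdbc'
  #6 SA[6]=16  'bdbc'
  #7 SA[7]=11  'bdcbabdbc'
  #8 SA[8]=19  'c'
  #9 SA[9]=13  'cbabdbc'
  #10 SA[10]=4  'cbaccbcbdcbabdbc'
  #11 SA[11]=8  'cbcbdcbabdbc'
  #12 SA[12]=10  'cbdcbabdbc'
  #13 SA[13]=7  'ccbcbdcbabdbc'
  #14 SA[14]=1  'ccdcbaccbcbdcbabdbc'
  #15 SA[15]=2  'cdcbaccbcbdcbabdbc'
  #16 SA[16]=17  'dbc'
  #17 SA[17]=12  'dcbabdbc'
  #18 SA[18]=3  'dcbaccbcbdcbabdbc'
  #19 SA[19]=0  'dccdcbaccbcbdcbabdbc'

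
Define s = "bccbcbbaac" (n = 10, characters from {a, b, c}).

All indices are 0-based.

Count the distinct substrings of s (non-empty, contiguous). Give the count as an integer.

rank→(start, suffix):
  0 → (7, 'aac')
  1 → (8, 'ac')
  2 → (6, 'baac')
  3 → (5, 'bbaac')
  4 → (3, 'bcbbaac')
  5 → (0, 'bccbcbbaac')
  6 → (9, 'c')
  7 → (4, 'cbbaac')
  8 → (2, 'cbcbbaac')
  9 → (1, 'ccbcbbaac')

SA = [7, 8, 6, 5, 3, 0, 9, 4, 2, 1]
rank  pair      lcp
   1  s[7:],s[8:]  1  'a'
   2  s[8:],s[6:]  0  ''
   3  s[6:],s[5:]  1  'b'
   4  s[5:],s[3:]  1  'b'
   5  s[3:],s[0:]  2  'bc'
   6  s[0:],s[9:]  0  ''
   7  s[9:],s[4:]  1  'c'
   8  s[4:],s[2:]  2  'cb'
   9  s[2:],s[1:]  1  'c'

n(n+1)/2 = 10·11/2 = 55
Σ LCP = 0 + 1 + 0 + 1 + 1 + 2 + 0 + 1 + 2 + 1 = 9
distinct = 55 − 9 = 46

46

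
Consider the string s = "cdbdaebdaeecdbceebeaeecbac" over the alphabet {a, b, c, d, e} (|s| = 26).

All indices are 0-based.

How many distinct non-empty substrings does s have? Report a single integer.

313

rank→(start, suffix):
  0 → (24, 'ac')
  1 → (4, 'aebdaeecdbceebeaeecbac')
  2 → (19, 'aeecbac')
  3 → (8, 'aeecdbceebeaeecbac')
  4 → (23, 'bac')
  5 → (13, 'bceebeaeecbac')
  6 → (2, 'bdaebdaeecdbceebeaeecbac')
  7 → (6, 'bdaeecdbceebeaeecbac')
  8 → (17, 'beaeecbac')
  9 → (25, 'c')
  10 → (22, 'cbac')
  11 → (11, 'cdbceebeaeecbac')
  12 → (0, 'cdbdaebdaeecdbceebeaeecbac')
  13 → (14, 'ceebeaeecbac')
  14 → (3, 'daebdaeecdbceebeaeecbac')
  15 → (7, 'daeecdbceebeaeecbac')
  16 → (12, 'dbceebeaeecbac')
  17 → (1, 'dbdaebdaeecdbceebeaeecbac')
  18 → (18, 'eaeecbac')
  19 → (5, 'ebdaeecdbceebeaeecbac')
  20 → (16, 'ebeaeecbac')
  21 → (21, 'ecbac')
  22 → (10, 'ecdbceebeaeecbac')
  23 → (15, 'eebeaeecbac')
  24 → (20, 'eecbac')
  25 → (9, 'eecdbceebeaeecbac')

SA = [24, 4, 19, 8, 23, 13, 2, 6, 17, 25, 22, 11, 0, 14, 3, 7, 12, 1, 18, 5, 16, 21, 10, 15, 20, 9]
rank  pair      lcp
   1  s[24:],s[4:]  1  'a'
   2  s[4:],s[19:]  2  'ae'
   3  s[19:],s[8:]  4  'aeec'
   4  s[8:],s[23:]  0  ''
   5  s[23:],s[13:]  1  'b'
   6  s[13:],s[2:]  1  'b'
   7  s[2:],s[6:]  4  'bdae'
   8  s[6:],s[17:]  1  'b'
   9  s[17:],s[25:]  0  ''
  10  s[25:],s[22:]  1  'c'
  11  s[22:],s[11:]  1  'c'
  12  s[11:],s[0:]  3  'cdb'
  13  s[0:],s[14:]  1  'c'
  14  s[14:],s[3:]  0  ''
  15  s[3:],s[7:]  3  'dae'
  16  s[7:],s[12:]  1  'd'
  17  s[12:],s[1:]  2  'db'
  18  s[1:],s[18:]  0  ''
  19  s[18:],s[5:]  1  'e'
  20  s[5:],s[16:]  2  'eb'
  21  s[16:],s[21:]  1  'e'
  22  s[21:],s[10:]  2  'ec'
  23  s[10:],s[15:]  1  'e'
  24  s[15:],s[20:]  2  'ee'
  25  s[20:],s[9:]  3  'eec'

n(n+1)/2 = 26·27/2 = 351
Σ LCP = 0 + 1 + 2 + 4 + 0 + 1 + 1 + 4 + 1 + 0 + 1 + 1 + 3 + 1 + 0 + 3 + 1 + 2 + 0 + 1 + 2 + 1 + 2 + 1 + 2 + 3 = 38
distinct = 351 − 38 = 313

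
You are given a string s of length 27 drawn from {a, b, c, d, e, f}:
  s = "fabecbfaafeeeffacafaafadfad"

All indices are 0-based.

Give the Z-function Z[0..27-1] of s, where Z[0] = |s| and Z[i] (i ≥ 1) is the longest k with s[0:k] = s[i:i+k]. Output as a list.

Z[0]=27
i=1: fresh scan; Z[1]=0
i=2: fresh scan; Z[2]=0
i=3: fresh scan; Z[3]=0
i=4: fresh scan; Z[4]=0
i=5: fresh scan; Z[5]=0
i=6: fresh scan; Z[6]=2 extend→box=[6,8)
i=7: min(r-i=1, Z[1]=0)=0; Z[7]=0
i=8: fresh scan; Z[8]=0
i=9: fresh scan; Z[9]=1 extend→box=[9,10)
i=10: fresh scan; Z[10]=0
i=11: fresh scan; Z[11]=0
i=12: fresh scan; Z[12]=0
i=13: fresh scan; Z[13]=1 extend→box=[13,14)
i=14: fresh scan; Z[14]=2 extend→box=[14,16)
i=15: min(r-i=1, Z[1]=0)=0; Z[15]=0
i=16: fresh scan; Z[16]=0
i=17: fresh scan; Z[17]=0
i=18: fresh scan; Z[18]=2 extend→box=[18,20)
i=19: min(r-i=1, Z[1]=0)=0; Z[19]=0
i=20: fresh scan; Z[20]=0
i=21: fresh scan; Z[21]=2 extend→box=[21,23)
i=22: min(r-i=1, Z[1]=0)=0; Z[22]=0
i=23: fresh scan; Z[23]=0
i=24: fresh scan; Z[24]=2 extend→box=[24,26)
i=25: min(r-i=1, Z[1]=0)=0; Z[25]=0
i=26: fresh scan; Z[26]=0

[27, 0, 0, 0, 0, 0, 2, 0, 0, 1, 0, 0, 0, 1, 2, 0, 0, 0, 2, 0, 0, 2, 0, 0, 2, 0, 0]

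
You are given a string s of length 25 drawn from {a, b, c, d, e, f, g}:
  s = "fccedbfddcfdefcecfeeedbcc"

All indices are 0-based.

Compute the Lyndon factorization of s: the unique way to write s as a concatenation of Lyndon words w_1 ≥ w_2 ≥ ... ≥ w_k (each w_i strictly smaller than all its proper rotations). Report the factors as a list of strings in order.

emit factor 1: 'f' (i=0, period=1)
emit factor 2: 'cced' (i=1, period=4)
emit factor 3: 'bfddcfdefcecfeeed' (i=5, period=17)
emit factor 4: 'bcc' (i=22, period=3)

["f", "cced", "bfddcfdefcecfeeed", "bcc"]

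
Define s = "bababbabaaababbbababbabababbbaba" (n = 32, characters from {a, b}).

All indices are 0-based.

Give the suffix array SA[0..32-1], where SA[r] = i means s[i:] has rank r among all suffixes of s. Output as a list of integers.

[31, 8, 9, 29, 6, 21, 1, 16, 23, 10, 3, 18, 25, 12, 30, 7, 28, 5, 20, 0, 15, 22, 2, 17, 24, 11, 27, 4, 19, 14, 26, 13]

rank→(start, suffix):
  0 → (31, 'a')
  1 → (8, 'aaababbbababbabababbbaba')
  2 → (9, 'aababbbababbabababbbaba')
  3 → (29, 'aba')
  4 → (6, 'abaaababbbababbabababbbaba')
  5 → (21, 'abababbbaba')
  6 → (1, 'ababbabaaababbbababbabababbbaba')
  7 → (16, 'ababbabababbbaba')
  8 → (23, 'ababbbaba')
  9 → (10, 'ababbbababbabababbbaba')
  10 → (3, 'abbabaaababbbababbabababbbaba')
  11 → (18, 'abbabababbbaba')
  12 → (25, 'abbbaba')
  13 → (12, 'abbbababbabababbbaba')
  14 → (30, 'ba')
  15 → (7, 'baaababbbababbabababbbaba')
  16 → (28, 'baba')
  17 → (5, 'babaaababbbababbabababbbaba')
  18 → (20, 'babababbbaba')
  19 → (0, 'bababbabaaababbbababbabababbbaba')
  20 → (15, 'bababbabababbbaba')
  21 → (22, 'bababbbaba')
  22 → (2, 'babbabaaababbbababbabababbbaba')
  23 → (17, 'babbabababbbaba')
  24 → (24, 'babbbaba')
  25 → (11, 'babbbababbabababbbaba')
  26 → (27, 'bbaba')
  27 → (4, 'bbabaaababbbababbabababbbaba')
  28 → (19, 'bbabababbbaba')
  29 → (14, 'bbababbabababbbaba')
  30 → (26, 'bbbaba')
  31 → (13, 'bbbababbabababbbaba')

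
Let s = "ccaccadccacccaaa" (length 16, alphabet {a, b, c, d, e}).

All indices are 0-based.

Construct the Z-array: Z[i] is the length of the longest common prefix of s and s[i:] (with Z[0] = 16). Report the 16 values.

Z[0]=16
i=1: fresh scan; Z[1]=1 scan→box=[1,2)
i=2: fresh scan; Z[2]=0
i=3: fresh scan; Z[3]=3 scan→box=[3,6)
i=4: min(r-i=2, Z[1]=1)=1; Z[4]=1
i=5: min(r-i=1, Z[2]=0)=0; Z[5]=0
i=6: fresh scan; Z[6]=0
i=7: fresh scan; Z[7]=5 scan→box=[7,12)
i=8: min(r-i=4, Z[1]=1)=1; Z[8]=1
i=9: min(r-i=3, Z[2]=0)=0; Z[9]=0
i=10: min(r-i=2, Z[3]=3)=2; Z[10]=2
i=11: min(r-i=1, Z[4]=1)=1; Z[11]=3 scan→box=[11,14)
i=12: min(r-i=2, Z[1]=1)=1; Z[12]=1
i=13: min(r-i=1, Z[2]=0)=0; Z[13]=0
i=14: fresh scan; Z[14]=0
i=15: fresh scan; Z[15]=0

[16, 1, 0, 3, 1, 0, 0, 5, 1, 0, 2, 3, 1, 0, 0, 0]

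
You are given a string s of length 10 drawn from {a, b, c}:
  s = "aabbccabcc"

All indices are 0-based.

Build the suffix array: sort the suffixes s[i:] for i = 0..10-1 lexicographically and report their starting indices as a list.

rank→(start, suffix):
  0 → (0, 'aabbccabcc')
  1 → (1, 'abbccabcc')
  2 → (6, 'abcc')
  3 → (2, 'bbccabcc')
  4 → (7, 'bcc')
  5 → (3, 'bccabcc')
  6 → (9, 'c')
  7 → (5, 'cabcc')
  8 → (8, 'cc')
  9 → (4, 'ccabcc')

[0, 1, 6, 2, 7, 3, 9, 5, 8, 4]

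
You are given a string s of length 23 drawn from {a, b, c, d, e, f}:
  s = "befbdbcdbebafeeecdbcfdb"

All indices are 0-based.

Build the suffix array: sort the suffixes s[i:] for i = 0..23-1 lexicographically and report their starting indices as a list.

[11, 22, 10, 5, 18, 3, 8, 0, 16, 6, 19, 21, 4, 17, 7, 9, 15, 14, 13, 1, 2, 20, 12]

sorted suffixes:
  #0 SA[0]=11  'afeeecdbcfdb'
  #1 SA[1]=22  'b'
  #2 SA[2]=10  'bafeeecdbcfdb'
  #3 SA[3]=5  'bcdbebafeeecdbcfdb'
  #4 SA[4]=18  'bcfdb'
  #5 SA[5]=3  'bdbcdbebafeeecdbcfdb'
  #6 SA[6]=8  'bebafeeecdbcfdb'
  #7 SA[7]=0  'befbdbcdbebafeeecdbcfdb'
  #8 SA[8]=16  'cdbcfdb'
  #9 SA[9]=6  'cdbebafeeecdbcfdb'
  #10 SA[10]=19  'cfdb'
  #11 SA[11]=21  'db'
  #12 SA[12]=4  'dbcdbebafeeecdbcfdb'
  #13 SA[13]=17  'dbcfdb'
  #14 SA[14]=7  'dbebafeeecdbcfdb'
  #15 SA[15]=9  'ebafeeecdbcfdb'
  #16 SA[16]=15  'ecdbcfdb'
  #17 SA[17]=14  'eecdbcfdb'
  #18 SA[18]=13  'eeecdbcfdb'
  #19 SA[19]=1  'efbdbcdbebafeeecdbcfdb'
  #20 SA[20]=2  'fbdbcdbebafeeecdbcfdb'
  #21 SA[21]=20  'fdb'
  #22 SA[22]=12  'feeecdbcfdb'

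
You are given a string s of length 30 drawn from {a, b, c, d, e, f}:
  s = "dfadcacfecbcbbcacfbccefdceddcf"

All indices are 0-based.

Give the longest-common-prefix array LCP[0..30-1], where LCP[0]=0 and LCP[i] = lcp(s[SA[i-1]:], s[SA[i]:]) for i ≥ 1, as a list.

[0, 3, 1, 0, 1, 2, 2, 0, 4, 1, 2, 1, 1, 2, 1, 2, 2, 0, 2, 2, 1, 1, 0, 1, 1, 0, 1, 1, 1, 1]

rank→(start, suffix):
  0 → (15, 'acfbccefdceddcf')
  1 → (5, 'acfecbcbbcacfbccefdceddcf')
  2 → (2, 'adcacfecbcbbcacfbccefdceddcf')
  3 → (12, 'bbcacfbccefdceddcf')
  4 → (13, 'bcacfbccefdceddcf')
  5 → (10, 'bcbbcacfbccefdceddcf')
  6 → (18, 'bccefdceddcf')
  7 → (14, 'cacfbccefdceddcf')
  8 → (4, 'cacfecbcbbcacfbccefdceddcf')
  9 → (11, 'cbbcacfbccefdceddcf')
  10 → (9, 'cbcbbcacfbccefdceddcf')
  11 → (19, 'ccefdceddcf')
  12 → (24, 'ceddcf')
  13 → (20, 'cefdceddcf')
  14 → (28, 'cf')
  15 → (16, 'cfbccefdceddcf')
  16 → (6, 'cfecbcbbcacfbccefdceddcf')
  17 → (3, 'dcacfecbcbbcacfbccefdceddcf')
  18 → (23, 'dceddcf')
  19 → (27, 'dcf')
  20 → (26, 'ddcf')
  21 → (0, 'dfadcacfecbcbbcacfbccefdceddcf')
  22 → (8, 'ecbcbbcacfbccefdceddcf')
  23 → (25, 'eddcf')
  24 → (21, 'efdceddcf')
  25 → (29, 'f')
  26 → (1, 'fadcacfecbcbbcacfbccefdceddcf')
  27 → (17, 'fbccefdceddcf')
  28 → (22, 'fdceddcf')
  29 → (7, 'fecbcbbcacfbccefdceddcf')

SA = [15, 5, 2, 12, 13, 10, 18, 14, 4, 11, 9, 19, 24, 20, 28, 16, 6, 3, 23, 27, 26, 0, 8, 25, 21, 29, 1, 17, 22, 7]
[i] adj suffixes → lcp
  [1] 15/5 → 3 ('acf')
  [2] 5/2 → 1 ('a')
  [3] 2/12 → 0 ('')
  [4] 12/13 → 1 ('b')
  [5] 13/10 → 2 ('bc')
  [6] 10/18 → 2 ('bc')
  [7] 18/14 → 0 ('')
  [8] 14/4 → 4 ('cacf')
  [9] 4/11 → 1 ('c')
  [10] 11/9 → 2 ('cb')
  [11] 9/19 → 1 ('c')
  [12] 19/24 → 1 ('c')
  [13] 24/20 → 2 ('ce')
  [14] 20/28 → 1 ('c')
  [15] 28/16 → 2 ('cf')
  [16] 16/6 → 2 ('cf')
  [17] 6/3 → 0 ('')
  [18] 3/23 → 2 ('dc')
  [19] 23/27 → 2 ('dc')
  [20] 27/26 → 1 ('d')
  [21] 26/0 → 1 ('d')
  [22] 0/8 → 0 ('')
  [23] 8/25 → 1 ('e')
  [24] 25/21 → 1 ('e')
  [25] 21/29 → 0 ('')
  [26] 29/1 → 1 ('f')
  [27] 1/17 → 1 ('f')
  [28] 17/22 → 1 ('f')
  [29] 22/7 → 1 ('f')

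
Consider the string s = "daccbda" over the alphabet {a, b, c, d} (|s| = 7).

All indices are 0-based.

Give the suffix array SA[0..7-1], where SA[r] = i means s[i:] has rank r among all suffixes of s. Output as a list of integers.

[6, 1, 4, 3, 2, 5, 0]

rank | idx | suffix
   0 |   6 | a
   1 |   1 | accbda
   2 |   4 | bda
   3 |   3 | cbda
   4 |   2 | ccbda
   5 |   5 | da
   6 |   0 | daccbda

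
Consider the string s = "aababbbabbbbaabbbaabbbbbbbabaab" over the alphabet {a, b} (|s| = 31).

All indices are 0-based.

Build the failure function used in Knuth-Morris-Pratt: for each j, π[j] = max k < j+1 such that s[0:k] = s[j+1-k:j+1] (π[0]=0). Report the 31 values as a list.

π[0] = 0
j=1 s[j]='a': π[1]=1 (border 'a')
j=2 s[j]='b': k: 1→0; π[2]=0 (border '')
j=3 s[j]='a': π[3]=1 (border 'a')
j=4 s[j]='b': k: 1→0; π[4]=0 (border '')
j=5 s[j]='b': π[5]=0 (border '')
j=6 s[j]='b': π[6]=0 (border '')
j=7 s[j]='a': π[7]=1 (border 'a')
j=8 s[j]='b': k: 1→0; π[8]=0 (border '')
j=9 s[j]='b': π[9]=0 (border '')
j=10 s[j]='b': π[10]=0 (border '')
j=11 s[j]='b': π[11]=0 (border '')
j=12 s[j]='a': π[12]=1 (border 'a')
j=13 s[j]='a': π[13]=2 (border 'aa')
j=14 s[j]='b': π[14]=3 (border 'aab')
j=15 s[j]='b': k: 3→0; π[15]=0 (border '')
j=16 s[j]='b': π[16]=0 (border '')
j=17 s[j]='a': π[17]=1 (border 'a')
j=18 s[j]='a': π[18]=2 (border 'aa')
j=19 s[j]='b': π[19]=3 (border 'aab')
j=20 s[j]='b': k: 3→0; π[20]=0 (border '')
j=21 s[j]='b': π[21]=0 (border '')
j=22 s[j]='b': π[22]=0 (border '')
j=23 s[j]='b': π[23]=0 (border '')
j=24 s[j]='b': π[24]=0 (border '')
j=25 s[j]='b': π[25]=0 (border '')
j=26 s[j]='a': π[26]=1 (border 'a')
j=27 s[j]='b': k: 1→0; π[27]=0 (border '')
j=28 s[j]='a': π[28]=1 (border 'a')
j=29 s[j]='a': π[29]=2 (border 'aa')
j=30 s[j]='b': π[30]=3 (border 'aab')

[0, 1, 0, 1, 0, 0, 0, 1, 0, 0, 0, 0, 1, 2, 3, 0, 0, 1, 2, 3, 0, 0, 0, 0, 0, 0, 1, 0, 1, 2, 3]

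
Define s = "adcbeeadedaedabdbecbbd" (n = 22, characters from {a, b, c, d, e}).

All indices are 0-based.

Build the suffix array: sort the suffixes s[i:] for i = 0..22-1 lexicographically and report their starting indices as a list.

rank→(start, suffix):
  0 → (13, 'abdbecbbd')
  1 → (0, 'adcbeeadedaedabdbecbbd')
  2 → (6, 'adedaedabdbecbbd')
  3 → (10, 'aedabdbecbbd')
  4 → (19, 'bbd')
  5 → (20, 'bd')
  6 → (14, 'bdbecbbd')
  7 → (16, 'becbbd')
  8 → (3, 'beeadedaedabdbecbbd')
  9 → (18, 'cbbd')
  10 → (2, 'cbeeadedaedabdbecbbd')
  11 → (21, 'd')
  12 → (12, 'dabdbecbbd')
  13 → (9, 'daedabdbecbbd')
  14 → (15, 'dbecbbd')
  15 → (1, 'dcbeeadedaedabdbecbbd')
  16 → (7, 'dedaedabdbecbbd')
  17 → (5, 'eadedaedabdbecbbd')
  18 → (17, 'ecbbd')
  19 → (11, 'edabdbecbbd')
  20 → (8, 'edaedabdbecbbd')
  21 → (4, 'eeadedaedabdbecbbd')

[13, 0, 6, 10, 19, 20, 14, 16, 3, 18, 2, 21, 12, 9, 15, 1, 7, 5, 17, 11, 8, 4]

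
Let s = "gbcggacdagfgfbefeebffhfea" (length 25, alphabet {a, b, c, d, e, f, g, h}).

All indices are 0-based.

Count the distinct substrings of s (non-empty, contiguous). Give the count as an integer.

306

sorted suffixes:
  #0 SA[0]=24  'a'
  #1 SA[1]=5  'acdagfgfbefeebffhfea'
  #2 SA[2]=8  'agfgfbefeebffhfea'
  #3 SA[3]=1  'bcggacdagfgfbefeebffhfea'
  #4 SA[4]=13  'befeebffhfea'
  #5 SA[5]=18  'bffhfea'
  #6 SA[6]=6  'cdagfgfbefeebffhfea'
  #7 SA[7]=2  'cggacdagfgfbefeebffhfea'
  #8 SA[8]=7  'dagfgfbefeebffhfea'
  #9 SA[9]=23  'ea'
  #10 SA[10]=17  'ebffhfea'
  #11 SA[11]=16  'eebffhfea'
  #12 SA[12]=14  'efeebffhfea'
  #13 SA[13]=12  'fbefeebffhfea'
  #14 SA[14]=22  'fea'
  #15 SA[15]=15  'feebffhfea'
  #16 SA[16]=19  'ffhfea'
  #17 SA[17]=10  'fgfbefeebffhfea'
  #18 SA[18]=20  'fhfea'
  #19 SA[19]=4  'gacdagfgfbefeebffhfea'
  #20 SA[20]=0  'gbcggacdagfgfbefeebffhfea'
  #21 SA[21]=11  'gfbefeebffhfea'
  #22 SA[22]=9  'gfgfbefeebffhfea'
  #23 SA[23]=3  'ggacdagfgfbefeebffhfea'
  #24 SA[24]=21  'hfea'

SA = [24, 5, 8, 1, 13, 18, 6, 2, 7, 23, 17, 16, 14, 12, 22, 15, 19, 10, 20, 4, 0, 11, 9, 3, 21]
rank  pair      lcp
   1  s[24:],s[5:]  1  'a'
   2  s[5:],s[8:]  1  'a'
   3  s[8:],s[1:]  0  ''
   4  s[1:],s[13:]  1  'b'
   5  s[13:],s[18:]  1  'b'
   6  s[18:],s[6:]  0  ''
   7  s[6:],s[2:]  1  'c'
   8  s[2:],s[7:]  0  ''
   9  s[7:],s[23:]  0  ''
  10  s[23:],s[17:]  1  'e'
  11  s[17:],s[16:]  1  'e'
  12  s[16:],s[14:]  1  'e'
  13  s[14:],s[12:]  0  ''
  14  s[12:],s[22:]  1  'f'
  15  s[22:],s[15:]  2  'fe'
  16  s[15:],s[19:]  1  'f'
  17  s[19:],s[10:]  1  'f'
  18  s[10:],s[20:]  1  'f'
  19  s[20:],s[4:]  0  ''
  20  s[4:],s[0:]  1  'g'
  21  s[0:],s[11:]  1  'g'
  22  s[11:],s[9:]  2  'gf'
  23  s[9:],s[3:]  1  'g'
  24  s[3:],s[21:]  0  ''

n(n+1)/2 = 25·26/2 = 325
Σ LCP = 0 + 1 + 1 + 0 + 1 + 1 + 0 + 1 + 0 + 0 + 1 + 1 + 1 + 0 + 1 + 2 + 1 + 1 + 1 + 0 + 1 + 1 + 2 + 1 + 0 = 19
distinct = 325 − 19 = 306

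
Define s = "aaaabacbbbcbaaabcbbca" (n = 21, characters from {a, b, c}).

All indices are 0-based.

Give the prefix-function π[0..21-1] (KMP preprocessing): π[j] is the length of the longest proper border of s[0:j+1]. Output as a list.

[0, 1, 2, 3, 0, 1, 0, 0, 0, 0, 0, 0, 1, 2, 3, 0, 0, 0, 0, 0, 1]

π[0] = 0
j=1 s[j]='a': π[1]=1 (border 'a')
j=2 s[j]='a': π[2]=2 (border 'aa')
j=3 s[j]='a': π[3]=3 (border 'aaa')
j=4 s[j]='b': k: 3→2→1→0; π[4]=0 (border '')
j=5 s[j]='a': π[5]=1 (border 'a')
j=6 s[j]='c': k: 1→0; π[6]=0 (border '')
j=7 s[j]='b': π[7]=0 (border '')
j=8 s[j]='b': π[8]=0 (border '')
j=9 s[j]='b': π[9]=0 (border '')
j=10 s[j]='c': π[10]=0 (border '')
j=11 s[j]='b': π[11]=0 (border '')
j=12 s[j]='a': π[12]=1 (border 'a')
j=13 s[j]='a': π[13]=2 (border 'aa')
j=14 s[j]='a': π[14]=3 (border 'aaa')
j=15 s[j]='b': k: 3→2→1→0; π[15]=0 (border '')
j=16 s[j]='c': π[16]=0 (border '')
j=17 s[j]='b': π[17]=0 (border '')
j=18 s[j]='b': π[18]=0 (border '')
j=19 s[j]='c': π[19]=0 (border '')
j=20 s[j]='a': π[20]=1 (border 'a')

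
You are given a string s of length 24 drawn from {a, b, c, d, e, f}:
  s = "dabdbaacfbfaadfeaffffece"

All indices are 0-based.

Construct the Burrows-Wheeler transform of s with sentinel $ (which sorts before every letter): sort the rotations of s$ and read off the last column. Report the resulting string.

ebfdaaedafea$bacffbcdfffa

rank  rotation                   last
    0  $dabdbaacfbfaadfeaffffece  e
    1  aacfbfaadfeaffffece$dabdb  b
    2  aadfeaffffece$dabdbaacfbf  f
    3  abdbaacfbfaadfeaffffece$d  d
    4  acfbfaadfeaffffece$dabdba  a
    5  adfeaffffece$dabdbaacfbfa  a
    6  affffece$dabdbaacfbfaadfe  e
    7  baacfbfaadfeaffffece$dabd  d
    8  bdbaacfbfaadfeaffffece$da  a
    9  bfaadfeaffffece$dabdbaacf  f
   10  ce$dabdbaacfbfaadfeaffffe  e
   11  cfbfaadfeaffffece$dabdbaa  a
   12  dabdbaacfbfaadfeaffffece$  $
   13  dbaacfbfaadfeaffffece$dab  b
   14  dfeaffffece$dabdbaacfbfaa  a
   15  e$dabdbaacfbfaadfeaffffec  c
   16  eaffffece$dabdbaacfbfaadf  f
   17  ece$dabdbaacfbfaadfeaffff  f
   18  faadfeaffffece$dabdbaacfb  b
   19  fbfaadfeaffffece$dabdbaac  c
   20  feaffffece$dabdbaacfbfaad  d
   21  fece$dabdbaacfbfaadfeafff  f
   22  ffece$dabdbaacfbfaadfeaff  f
   23  fffece$dabdbaacfbfaadfeaf  f
   24  ffffece$dabdbaacfbfaadfea  a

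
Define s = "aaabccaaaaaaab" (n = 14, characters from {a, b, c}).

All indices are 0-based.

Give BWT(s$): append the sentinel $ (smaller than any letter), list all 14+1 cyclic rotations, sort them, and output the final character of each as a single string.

rank  rotation         last
    0  $aaabccaaaaaaab  b
    1  aaaaaaab$aaabcc  c
    2  aaaaaab$aaabcca  a
    3  aaaaab$aaabccaa  a
    4  aaaab$aaabccaaa  a
    5  aaab$aaabccaaaa  a
    6  aaabccaaaaaaab$  $
    7  aab$aaabccaaaaa  a
    8  aabccaaaaaaab$a  a
    9  ab$aaabccaaaaaa  a
   10  abccaaaaaaab$aa  a
   11  b$aaabccaaaaaaa  a
   12  bccaaaaaaab$aaa  a
   13  caaaaaaab$aaabc  c
   14  ccaaaaaaab$aaab  b

bcaaaa$aaaaaacb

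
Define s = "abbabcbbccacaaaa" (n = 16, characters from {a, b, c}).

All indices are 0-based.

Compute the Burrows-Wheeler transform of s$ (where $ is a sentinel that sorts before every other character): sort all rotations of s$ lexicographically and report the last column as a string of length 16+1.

rank  rotation           last
    0  $abbabcbbccacaaaa  a
    1  a$abbabcbbccacaaa  a
    2  aa$abbabcbbccacaa  a
    3  aaa$abbabcbbccaca  a
    4  aaaa$abbabcbbccac  c
    5  abbabcbbccacaaaa$  $
    6  abcbbccacaaaa$abb  b
    7  acaaaa$abbabcbbcc  c
    8  babcbbccacaaaa$ab  b
    9  bbabcbbccacaaaa$a  a
   10  bbccacaaaa$abbabc  c
   11  bcbbccacaaaa$abba  a
   12  bccacaaaa$abbabcb  b
   13  caaaa$abbabcbbcca  a
   14  cacaaaa$abbabcbbc  c
   15  cbbccacaaaa$abbab  b
   16  ccacaaaa$abbabcbb  b

aaaac$bcbacabacbb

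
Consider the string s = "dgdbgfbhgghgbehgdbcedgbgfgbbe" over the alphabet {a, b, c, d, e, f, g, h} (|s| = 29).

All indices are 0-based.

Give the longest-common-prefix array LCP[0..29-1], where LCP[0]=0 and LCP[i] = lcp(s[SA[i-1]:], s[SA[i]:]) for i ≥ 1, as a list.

rank | idx | suffix
   0 |  26 | bbe
   1 |  17 | bcedgbgfgbbe
   2 |  27 | be
   3 |  12 | behgdbcedgbgfgbbe
   4 |   3 | bgfbhgghgbehgdbcedgbgfgbbe
   5 |  22 | bgfgbbe
   6 |   6 | bhgghgbehgdbcedgbgfgbbe
   7 |  18 | cedgbgfgbbe
   8 |  16 | dbcedgbgfgbbe
   9 |   2 | dbgfbhgghgbehgdbcedgbgfgbbe
  10 |  20 | dgbgfgbbe
  11 |   0 | dgdbgfbhgghgbehgdbcedgbgfgbbe
  12 |  28 | e
  13 |  19 | edgbgfgbbe
  14 |  13 | ehgdbcedgbgfgbbe
  15 |   5 | fbhgghgbehgdbcedgbgfgbbe
  16 |  24 | fgbbe
  17 |  25 | gbbe
  18 |  11 | gbehgdbcedgbgfgbbe
  19 |  21 | gbgfgbbe
  20 |  15 | gdbcedgbgfgbbe
  21 |   1 | gdbgfbhgghgbehgdbcedgbgfgbbe
  22 |   4 | gfbhgghgbehgdbcedgbgfgbbe
  23 |  23 | gfgbbe
  24 |   8 | gghgbehgdbcedgbgfgbbe
  25 |   9 | ghgbehgdbcedgbgfgbbe
  26 |  10 | hgbehgdbcedgbgfgbbe
  27 |  14 | hgdbcedgbgfgbbe
  28 |   7 | hgghgbehgdbcedgbgfgbbe

SA = [26, 17, 27, 12, 3, 22, 6, 18, 16, 2, 20, 0, 28, 19, 13, 5, 24, 25, 11, 21, 15, 1, 4, 23, 8, 9, 10, 14, 7]
rank  pair      lcp
   1  s[26:],s[17:]  1  'b'
   2  s[17:],s[27:]  1  'b'
   3  s[27:],s[12:]  2  'be'
   4  s[12:],s[3:]  1  'b'
   5  s[3:],s[22:]  3  'bgf'
   6  s[22:],s[6:]  1  'b'
   7  s[6:],s[18:]  0  ''
   8  s[18:],s[16:]  0  ''
   9  s[16:],s[2:]  2  'db'
  10  s[2:],s[20:]  1  'd'
  11  s[20:],s[0:]  2  'dg'
  12  s[0:],s[28:]  0  ''
  13  s[28:],s[19:]  1  'e'
  14  s[19:],s[13:]  1  'e'
  15  s[13:],s[5:]  0  ''
  16  s[5:],s[24:]  1  'f'
  17  s[24:],s[25:]  0  ''
  18  s[25:],s[11:]  2  'gb'
  19  s[11:],s[21:]  2  'gb'
  20  s[21:],s[15:]  1  'g'
  21  s[15:],s[1:]  3  'gdb'
  22  s[1:],s[4:]  1  'g'
  23  s[4:],s[23:]  2  'gf'
  24  s[23:],s[8:]  1  'g'
  25  s[8:],s[9:]  1  'g'
  26  s[9:],s[10:]  0  ''
  27  s[10:],s[14:]  2  'hg'
  28  s[14:],s[7:]  2  'hg'

[0, 1, 1, 2, 1, 3, 1, 0, 0, 2, 1, 2, 0, 1, 1, 0, 1, 0, 2, 2, 1, 3, 1, 2, 1, 1, 0, 2, 2]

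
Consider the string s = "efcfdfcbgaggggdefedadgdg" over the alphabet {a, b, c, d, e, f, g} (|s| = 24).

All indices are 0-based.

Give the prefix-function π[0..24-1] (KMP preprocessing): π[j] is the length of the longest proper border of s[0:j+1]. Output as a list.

π[0] = 0
j=1 s[j]='f': π[1]=0 (border '')
j=2 s[j]='c': π[2]=0 (border '')
j=3 s[j]='f': π[3]=0 (border '')
j=4 s[j]='d': π[4]=0 (border '')
j=5 s[j]='f': π[5]=0 (border '')
j=6 s[j]='c': π[6]=0 (border '')
j=7 s[j]='b': π[7]=0 (border '')
j=8 s[j]='g': π[8]=0 (border '')
j=9 s[j]='a': π[9]=0 (border '')
j=10 s[j]='g': π[10]=0 (border '')
j=11 s[j]='g': π[11]=0 (border '')
j=12 s[j]='g': π[12]=0 (border '')
j=13 s[j]='g': π[13]=0 (border '')
j=14 s[j]='d': π[14]=0 (border '')
j=15 s[j]='e': π[15]=1 (border 'e')
j=16 s[j]='f': π[16]=2 (border 'ef')
j=17 s[j]='e': k: 2→0; π[17]=1 (border 'e')
j=18 s[j]='d': k: 1→0; π[18]=0 (border '')
j=19 s[j]='a': π[19]=0 (border '')
j=20 s[j]='d': π[20]=0 (border '')
j=21 s[j]='g': π[21]=0 (border '')
j=22 s[j]='d': π[22]=0 (border '')
j=23 s[j]='g': π[23]=0 (border '')

[0, 0, 0, 0, 0, 0, 0, 0, 0, 0, 0, 0, 0, 0, 0, 1, 2, 1, 0, 0, 0, 0, 0, 0]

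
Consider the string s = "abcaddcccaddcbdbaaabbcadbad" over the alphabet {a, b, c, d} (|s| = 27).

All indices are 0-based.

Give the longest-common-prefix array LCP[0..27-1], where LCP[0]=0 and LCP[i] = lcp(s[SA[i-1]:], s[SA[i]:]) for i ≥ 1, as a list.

sorted suffixes:
  #0 SA[0]=16  'aaabbcadbad'
  #1 SA[1]=17  'aabbcadbad'
  #2 SA[2]=18  'abbcadbad'
  #3 SA[3]=0  'abcaddcccaddcbdbaaabbcadbad'
  #4 SA[4]=25  'ad'
  #5 SA[5]=22  'adbad'
  #6 SA[6]=9  'addcbdbaaabbcadbad'
  #7 SA[7]=3  'addcccaddcbdbaaabbcadbad'
  #8 SA[8]=15  'baaabbcadbad'
  #9 SA[9]=24  'bad'
  #10 SA[10]=19  'bbcadbad'
  #11 SA[11]=20  'bcadbad'
  #12 SA[12]=1  'bcaddcccaddcbdbaaabbcadbad'
  #13 SA[13]=13  'bdbaaabbcadbad'
  #14 SA[14]=21  'cadbad'
  #15 SA[15]=8  'caddcbdbaaabbcadbad'
  #16 SA[16]=2  'caddcccaddcbdbaaabbcadbad'
  #17 SA[17]=12  'cbdbaaabbcadbad'
  #18 SA[18]=7  'ccaddcbdbaaabbcadbad'
  #19 SA[19]=6  'cccaddcbdbaaabbcadbad'
  #20 SA[20]=26  'd'
  #21 SA[21]=14  'dbaaabbcadbad'
  #22 SA[22]=23  'dbad'
  #23 SA[23]=11  'dcbdbaaabbcadbad'
  #24 SA[24]=5  'dcccaddcbdbaaabbcadbad'
  #25 SA[25]=10  'ddcbdbaaabbcadbad'
  #26 SA[26]=4  'ddcccaddcbdbaaabbcadbad'

SA = [16, 17, 18, 0, 25, 22, 9, 3, 15, 24, 19, 20, 1, 13, 21, 8, 2, 12, 7, 6, 26, 14, 23, 11, 5, 10, 4]
rank  pair      lcp
   1  s[16:],s[17:]  2  'aa'
   2  s[17:],s[18:]  1  'a'
   3  s[18:],s[0:]  2  'ab'
   4  s[0:],s[25:]  1  'a'
   5  s[25:],s[22:]  2  'ad'
   6  s[22:],s[9:]  2  'ad'
   7  s[9:],s[3:]  4  'addc'
   8  s[3:],s[15:]  0  ''
   9  s[15:],s[24:]  2  'ba'
  10  s[24:],s[19:]  1  'b'
  11  s[19:],s[20:]  1  'b'
  12  s[20:],s[1:]  4  'bcad'
  13  s[1:],s[13:]  1  'b'
  14  s[13:],s[21:]  0  ''
  15  s[21:],s[8:]  3  'cad'
  16  s[8:],s[2:]  5  'caddc'
  17  s[2:],s[12:]  1  'c'
  18  s[12:],s[7:]  1  'c'
  19  s[7:],s[6:]  2  'cc'
  20  s[6:],s[26:]  0  ''
  21  s[26:],s[14:]  1  'd'
  22  s[14:],s[23:]  3  'dba'
  23  s[23:],s[11:]  1  'd'
  24  s[11:],s[5:]  2  'dc'
  25  s[5:],s[10:]  1  'd'
  26  s[10:],s[4:]  3  'ddc'

[0, 2, 1, 2, 1, 2, 2, 4, 0, 2, 1, 1, 4, 1, 0, 3, 5, 1, 1, 2, 0, 1, 3, 1, 2, 1, 3]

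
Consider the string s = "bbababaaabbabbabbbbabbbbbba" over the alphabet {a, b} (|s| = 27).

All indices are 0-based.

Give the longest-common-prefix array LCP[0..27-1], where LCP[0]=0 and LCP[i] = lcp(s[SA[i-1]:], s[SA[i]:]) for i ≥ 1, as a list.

[0, 1, 2, 1, 3, 2, 6, 3, 5, 0, 2, 2, 4, 3, 4, 6, 1, 3, 4, 5, 7, 2, 4, 3, 5, 4, 5]

rank→(start, suffix):
  0 → (26, 'a')
  1 → (6, 'aaabbabbabbbbabbbbbba')
  2 → (7, 'aabbabbabbbbabbbbbba')
  3 → (4, 'abaaabbabbabbbbabbbbbba')
  4 → (2, 'ababaaabbabbabbbbabbbbbba')
  5 → (8, 'abbabbabbbbabbbbbba')
  6 → (11, 'abbabbbbabbbbbba')
  7 → (14, 'abbbbabbbbbba')
  8 → (19, 'abbbbbba')
  9 → (25, 'ba')
  10 → (5, 'baaabbabbabbbbabbbbbba')
  11 → (3, 'babaaabbabbabbbbabbbbbba')
  12 → (1, 'bababaaabbabbabbbbabbbbbba')
  13 → (10, 'babbabbbbabbbbbba')
  14 → (13, 'babbbbabbbbbba')
  15 → (18, 'babbbbbba')
  16 → (24, 'bba')
  17 → (0, 'bbababaaabbabbabbbbabbbbbba')
  18 → (9, 'bbabbabbbbabbbbbba')
  19 → (12, 'bbabbbbabbbbbba')
  20 → (17, 'bbabbbbbba')
  21 → (23, 'bbba')
  22 → (16, 'bbbabbbbbba')
  23 → (22, 'bbbba')
  24 → (15, 'bbbbabbbbbba')
  25 → (21, 'bbbbba')
  26 → (20, 'bbbbbba')

SA = [26, 6, 7, 4, 2, 8, 11, 14, 19, 25, 5, 3, 1, 10, 13, 18, 24, 0, 9, 12, 17, 23, 16, 22, 15, 21, 20]
[i] adj suffixes → lcp
  [1] 26/6 → 1 ('a')
  [2] 6/7 → 2 ('aa')
  [3] 7/4 → 1 ('a')
  [4] 4/2 → 3 ('aba')
  [5] 2/8 → 2 ('ab')
  [6] 8/11 → 6 ('abbabb')
  [7] 11/14 → 3 ('abb')
  [8] 14/19 → 5 ('abbbb')
  [9] 19/25 → 0 ('')
  [10] 25/5 → 2 ('ba')
  [11] 5/3 → 2 ('ba')
  [12] 3/1 → 4 ('baba')
  [13] 1/10 → 3 ('bab')
  [14] 10/13 → 4 ('babb')
  [15] 13/18 → 6 ('babbbb')
  [16] 18/24 → 1 ('b')
  [17] 24/0 → 3 ('bba')
  [18] 0/9 → 4 ('bbab')
  [19] 9/12 → 5 ('bbabb')
  [20] 12/17 → 7 ('bbabbbb')
  [21] 17/23 → 2 ('bb')
  [22] 23/16 → 4 ('bbba')
  [23] 16/22 → 3 ('bbb')
  [24] 22/15 → 5 ('bbbba')
  [25] 15/21 → 4 ('bbbb')
  [26] 21/20 → 5 ('bbbbb')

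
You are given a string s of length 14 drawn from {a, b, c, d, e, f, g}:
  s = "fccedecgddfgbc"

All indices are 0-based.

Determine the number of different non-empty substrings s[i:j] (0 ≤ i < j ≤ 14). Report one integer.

97

rank→(start, suffix):
  0 → (12, 'bc')
  1 → (13, 'c')
  2 → (1, 'ccedecgddfgbc')
  3 → (2, 'cedecgddfgbc')
  4 → (6, 'cgddfgbc')
  5 → (8, 'ddfgbc')
  6 → (4, 'decgddfgbc')
  7 → (9, 'dfgbc')
  8 → (5, 'ecgddfgbc')
  9 → (3, 'edecgddfgbc')
  10 → (0, 'fccedecgddfgbc')
  11 → (10, 'fgbc')
  12 → (11, 'gbc')
  13 → (7, 'gddfgbc')

SA = [12, 13, 1, 2, 6, 8, 4, 9, 5, 3, 0, 10, 11, 7]
[i] adj suffixes → lcp
  [1] 12/13 → 0 ('')
  [2] 13/1 → 1 ('c')
  [3] 1/2 → 1 ('c')
  [4] 2/6 → 1 ('c')
  [5] 6/8 → 0 ('')
  [6] 8/4 → 1 ('d')
  [7] 4/9 → 1 ('d')
  [8] 9/5 → 0 ('')
  [9] 5/3 → 1 ('e')
  [10] 3/0 → 0 ('')
  [11] 0/10 → 1 ('f')
  [12] 10/11 → 0 ('')
  [13] 11/7 → 1 ('g')

n(n+1)/2 = 14·15/2 = 105
Σ LCP = 0 + 0 + 1 + 1 + 1 + 0 + 1 + 1 + 0 + 1 + 0 + 1 + 0 + 1 = 8
distinct = 105 − 8 = 97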